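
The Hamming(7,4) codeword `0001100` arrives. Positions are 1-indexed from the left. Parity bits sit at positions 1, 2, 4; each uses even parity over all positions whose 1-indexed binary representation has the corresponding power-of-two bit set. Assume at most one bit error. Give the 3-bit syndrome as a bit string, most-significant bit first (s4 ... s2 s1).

s1: b1⊕b3⊕b5⊕b7 = 0⊕0⊕1⊕0 = 1
s2: b2⊕b3⊕b6⊕b7 = 0⊕0⊕0⊕0 = 0
s4: b4⊕b5⊕b6⊕b7 = 1⊕1⊕0⊕0 = 0
Syndrome (s4...s1) = 001 → position 1.

001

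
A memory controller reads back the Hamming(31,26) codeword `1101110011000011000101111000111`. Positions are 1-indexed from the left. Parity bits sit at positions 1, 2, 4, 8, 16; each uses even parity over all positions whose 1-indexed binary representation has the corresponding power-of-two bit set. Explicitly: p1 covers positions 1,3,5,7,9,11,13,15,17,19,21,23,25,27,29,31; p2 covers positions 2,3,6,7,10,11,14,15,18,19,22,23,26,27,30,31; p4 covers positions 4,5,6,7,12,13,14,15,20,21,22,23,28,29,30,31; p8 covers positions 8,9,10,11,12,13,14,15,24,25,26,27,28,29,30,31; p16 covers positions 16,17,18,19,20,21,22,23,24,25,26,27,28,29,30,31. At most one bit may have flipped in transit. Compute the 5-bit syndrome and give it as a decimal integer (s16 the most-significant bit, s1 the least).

16

s1: b1⊕b3⊕b5⊕b7⊕b9⊕b11⊕b13⊕b15⊕b17⊕b19⊕b21⊕b23⊕b25⊕b27⊕b29⊕b31 = 1⊕0⊕1⊕0⊕1⊕0⊕0⊕1⊕0⊕0⊕0⊕1⊕1⊕0⊕1⊕1 = 0
s2: b2⊕b3⊕b6⊕b7⊕b10⊕b11⊕b14⊕b15⊕b18⊕b19⊕b22⊕b23⊕b26⊕b27⊕b30⊕b31 = 1⊕0⊕1⊕0⊕1⊕0⊕0⊕1⊕0⊕0⊕1⊕1⊕0⊕0⊕1⊕1 = 0
s4: b4⊕b5⊕b6⊕b7⊕b12⊕b13⊕b14⊕b15⊕b20⊕b21⊕b22⊕b23⊕b28⊕b29⊕b30⊕b31 = 1⊕1⊕1⊕0⊕0⊕0⊕0⊕1⊕1⊕0⊕1⊕1⊕0⊕1⊕1⊕1 = 0
s8: b8⊕b9⊕b10⊕b11⊕b12⊕b13⊕b14⊕b15⊕b24⊕b25⊕b26⊕b27⊕b28⊕b29⊕b30⊕b31 = 0⊕1⊕1⊕0⊕0⊕0⊕0⊕1⊕1⊕1⊕0⊕0⊕0⊕1⊕1⊕1 = 0
s16: b16⊕b17⊕b18⊕b19⊕b20⊕b21⊕b22⊕b23⊕b24⊕b25⊕b26⊕b27⊕b28⊕b29⊕b30⊕b31 = 1⊕0⊕0⊕0⊕1⊕0⊕1⊕1⊕1⊕1⊕0⊕0⊕0⊕1⊕1⊕1 = 1
Syndrome (s16...s1) = 10000 → position 16.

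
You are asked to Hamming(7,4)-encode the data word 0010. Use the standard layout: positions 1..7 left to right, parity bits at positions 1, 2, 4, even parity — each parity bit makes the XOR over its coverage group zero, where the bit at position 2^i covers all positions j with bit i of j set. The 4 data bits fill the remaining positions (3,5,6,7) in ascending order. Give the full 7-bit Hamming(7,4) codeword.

0101010

Place data bits at non-power-of-two positions: b3=0, b5=0, b6=1, b7=0.
p1 = XOR of data positions {3,5,7} = 0⊕0⊕0 = 0
p2 = XOR of data positions {3,6,7} = 0⊕1⊕0 = 1
p4 = XOR of data positions {5,6,7} = 0⊕1⊕0 = 1
Codeword b1..b7 = 0101010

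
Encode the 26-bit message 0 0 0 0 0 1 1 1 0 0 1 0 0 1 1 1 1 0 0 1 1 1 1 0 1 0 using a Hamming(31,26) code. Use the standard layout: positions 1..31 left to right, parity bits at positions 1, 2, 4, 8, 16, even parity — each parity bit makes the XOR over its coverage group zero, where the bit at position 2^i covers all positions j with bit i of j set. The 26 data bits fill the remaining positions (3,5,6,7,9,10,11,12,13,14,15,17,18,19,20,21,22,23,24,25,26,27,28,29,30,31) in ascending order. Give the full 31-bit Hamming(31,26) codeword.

0001000101110011001111001111010

Place data bits at non-power-of-two positions: b3=0, b5=0, b6=0, b7=0, b9=0, b10=1, b11=1, b12=1, b13=0, b14=0, b15=1, b17=0, b18=0, b19=1, b20=1, b21=1, b22=1, b23=0, b24=0, b25=1, b26=1, b27=1, b28=1, b29=0, b30=1, b31=0.
p1 = XOR of data positions {3,5,7,9,11,13,15,17,19,21,23,25,27,29,31} = 0⊕0⊕0⊕0⊕1⊕0⊕1⊕0⊕1⊕1⊕0⊕1⊕1⊕0⊕0 = 0
p2 = XOR of data positions {3,6,7,10,11,14,15,18,19,22,23,26,27,30,31} = 0⊕0⊕0⊕1⊕1⊕0⊕1⊕0⊕1⊕1⊕0⊕1⊕1⊕1⊕0 = 0
p4 = XOR of data positions {5,6,7,12,13,14,15,20,21,22,23,28,29,30,31} = 0⊕0⊕0⊕1⊕0⊕0⊕1⊕1⊕1⊕1⊕0⊕1⊕0⊕1⊕0 = 1
p8 = XOR of data positions {9,10,11,12,13,14,15,24,25,26,27,28,29,30,31} = 0⊕1⊕1⊕1⊕0⊕0⊕1⊕0⊕1⊕1⊕1⊕1⊕0⊕1⊕0 = 1
p16 = XOR of data positions {17,18,19,20,21,22,23,24,25,26,27,28,29,30,31} = 0⊕0⊕1⊕1⊕1⊕1⊕0⊕0⊕1⊕1⊕1⊕1⊕0⊕1⊕0 = 1
Codeword b1..b31 = 0001000101110011001111001111010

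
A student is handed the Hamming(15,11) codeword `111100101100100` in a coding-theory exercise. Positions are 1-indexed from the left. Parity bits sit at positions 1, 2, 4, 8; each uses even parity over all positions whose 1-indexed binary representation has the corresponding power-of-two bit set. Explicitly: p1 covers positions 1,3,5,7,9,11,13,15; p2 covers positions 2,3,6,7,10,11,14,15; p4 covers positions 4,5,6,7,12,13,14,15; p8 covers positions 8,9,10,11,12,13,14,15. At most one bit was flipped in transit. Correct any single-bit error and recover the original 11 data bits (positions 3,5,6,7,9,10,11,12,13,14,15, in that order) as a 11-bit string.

s1: b1⊕b3⊕b5⊕b7⊕b9⊕b11⊕b13⊕b15 = 1⊕1⊕0⊕1⊕1⊕0⊕1⊕0 = 1
s2: b2⊕b3⊕b6⊕b7⊕b10⊕b11⊕b14⊕b15 = 1⊕1⊕0⊕1⊕1⊕0⊕0⊕0 = 0
s4: b4⊕b5⊕b6⊕b7⊕b12⊕b13⊕b14⊕b15 = 1⊕0⊕0⊕1⊕0⊕1⊕0⊕0 = 1
s8: b8⊕b9⊕b10⊕b11⊕b12⊕b13⊕b14⊕b15 = 0⊕1⊕1⊕0⊕0⊕1⊕0⊕0 = 1
Syndrome (s8...s1) = 1101 → position 13.
Flip bit 13: corrected codeword = 111100101100000
Data bits at positions 3,5,6,7,9,10,11,12,13,14,15: 10011100000

10011100000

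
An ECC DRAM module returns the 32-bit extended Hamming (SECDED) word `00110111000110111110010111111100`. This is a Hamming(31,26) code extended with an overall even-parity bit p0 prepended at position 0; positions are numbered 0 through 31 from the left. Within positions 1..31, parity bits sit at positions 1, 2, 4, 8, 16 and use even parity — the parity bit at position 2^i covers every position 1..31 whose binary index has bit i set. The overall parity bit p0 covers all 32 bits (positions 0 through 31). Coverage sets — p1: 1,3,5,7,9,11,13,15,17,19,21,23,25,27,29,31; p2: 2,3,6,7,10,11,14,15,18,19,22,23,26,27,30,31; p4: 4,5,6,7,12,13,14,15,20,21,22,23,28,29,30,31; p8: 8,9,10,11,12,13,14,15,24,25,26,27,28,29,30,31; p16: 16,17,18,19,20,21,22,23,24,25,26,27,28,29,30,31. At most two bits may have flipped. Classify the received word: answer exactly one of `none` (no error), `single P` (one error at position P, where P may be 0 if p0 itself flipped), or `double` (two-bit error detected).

s1: b1⊕b3⊕b5⊕b7⊕b9⊕b11⊕b13⊕b15⊕b17⊕b19⊕b21⊕b23⊕b25⊕b27⊕b29⊕b31 = 0⊕1⊕1⊕1⊕0⊕1⊕0⊕1⊕1⊕0⊕1⊕1⊕1⊕1⊕1⊕0 = 1
s2: b2⊕b3⊕b6⊕b7⊕b10⊕b11⊕b14⊕b15⊕b18⊕b19⊕b22⊕b23⊕b26⊕b27⊕b30⊕b31 = 1⊕1⊕1⊕1⊕0⊕1⊕1⊕1⊕1⊕0⊕0⊕1⊕1⊕1⊕0⊕0 = 1
s4: b4⊕b5⊕b6⊕b7⊕b12⊕b13⊕b14⊕b15⊕b20⊕b21⊕b22⊕b23⊕b28⊕b29⊕b30⊕b31 = 0⊕1⊕1⊕1⊕1⊕0⊕1⊕1⊕0⊕1⊕0⊕1⊕1⊕1⊕0⊕0 = 0
s8: b8⊕b9⊕b10⊕b11⊕b12⊕b13⊕b14⊕b15⊕b24⊕b25⊕b26⊕b27⊕b28⊕b29⊕b30⊕b31 = 0⊕0⊕0⊕1⊕1⊕0⊕1⊕1⊕1⊕1⊕1⊕1⊕1⊕1⊕0⊕0 = 0
s16: b16⊕b17⊕b18⊕b19⊕b20⊕b21⊕b22⊕b23⊕b24⊕b25⊕b26⊕b27⊕b28⊕b29⊕b30⊕b31 = 1⊕1⊕1⊕0⊕0⊕1⊕0⊕1⊕1⊕1⊕1⊕1⊕1⊕1⊕0⊕0 = 1
Syndrome (s16...s1) = 10011 → position 19.
Overall parity (XOR of all 32 bits, including p0): 0⊕0⊕1⊕1⊕0⊕1⊕1⊕1⊕0⊕0⊕0⊕1⊕1⊕0⊕1⊕1⊕1⊕1⊕1⊕0⊕0⊕1⊕0⊕1⊕1⊕1⊕1⊕1⊕1⊕1⊕0⊕0 = 0
Overall=0, syndrome position=19 → double-bit error detected (uncorrectable).

double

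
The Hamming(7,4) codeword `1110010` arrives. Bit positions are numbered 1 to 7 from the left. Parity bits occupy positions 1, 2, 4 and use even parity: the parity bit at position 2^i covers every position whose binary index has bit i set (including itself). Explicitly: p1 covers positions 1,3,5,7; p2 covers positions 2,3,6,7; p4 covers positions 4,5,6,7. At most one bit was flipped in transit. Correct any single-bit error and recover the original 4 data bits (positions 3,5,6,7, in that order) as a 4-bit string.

s1: b1⊕b3⊕b5⊕b7 = 1⊕1⊕0⊕0 = 0
s2: b2⊕b3⊕b6⊕b7 = 1⊕1⊕1⊕0 = 1
s4: b4⊕b5⊕b6⊕b7 = 0⊕0⊕1⊕0 = 1
Syndrome (s4...s1) = 110 → position 6.
Flip bit 6: corrected codeword = 1110000
Data bits at positions 3,5,6,7: 1000

1000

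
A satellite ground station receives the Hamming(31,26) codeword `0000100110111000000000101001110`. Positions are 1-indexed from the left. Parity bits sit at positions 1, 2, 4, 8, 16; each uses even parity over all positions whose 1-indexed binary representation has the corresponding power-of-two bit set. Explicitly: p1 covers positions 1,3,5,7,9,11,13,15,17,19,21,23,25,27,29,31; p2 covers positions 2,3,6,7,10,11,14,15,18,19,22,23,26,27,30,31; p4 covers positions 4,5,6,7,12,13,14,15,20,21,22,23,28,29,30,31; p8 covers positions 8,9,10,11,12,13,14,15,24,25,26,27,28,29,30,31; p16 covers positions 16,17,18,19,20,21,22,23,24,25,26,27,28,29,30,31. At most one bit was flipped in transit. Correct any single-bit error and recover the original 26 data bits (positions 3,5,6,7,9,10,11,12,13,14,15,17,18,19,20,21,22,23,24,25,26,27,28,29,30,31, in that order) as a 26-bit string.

s1: b1⊕b3⊕b5⊕b7⊕b9⊕b11⊕b13⊕b15⊕b17⊕b19⊕b21⊕b23⊕b25⊕b27⊕b29⊕b31 = 0⊕0⊕1⊕0⊕1⊕1⊕1⊕0⊕0⊕0⊕0⊕1⊕1⊕0⊕1⊕0 = 1
s2: b2⊕b3⊕b6⊕b7⊕b10⊕b11⊕b14⊕b15⊕b18⊕b19⊕b22⊕b23⊕b26⊕b27⊕b30⊕b31 = 0⊕0⊕0⊕0⊕0⊕1⊕0⊕0⊕0⊕0⊕0⊕1⊕0⊕0⊕1⊕0 = 1
s4: b4⊕b5⊕b6⊕b7⊕b12⊕b13⊕b14⊕b15⊕b20⊕b21⊕b22⊕b23⊕b28⊕b29⊕b30⊕b31 = 0⊕1⊕0⊕0⊕1⊕1⊕0⊕0⊕0⊕0⊕0⊕1⊕1⊕1⊕1⊕0 = 1
s8: b8⊕b9⊕b10⊕b11⊕b12⊕b13⊕b14⊕b15⊕b24⊕b25⊕b26⊕b27⊕b28⊕b29⊕b30⊕b31 = 1⊕1⊕0⊕1⊕1⊕1⊕0⊕0⊕0⊕1⊕0⊕0⊕1⊕1⊕1⊕0 = 1
s16: b16⊕b17⊕b18⊕b19⊕b20⊕b21⊕b22⊕b23⊕b24⊕b25⊕b26⊕b27⊕b28⊕b29⊕b30⊕b31 = 0⊕0⊕0⊕0⊕0⊕0⊕0⊕1⊕0⊕1⊕0⊕0⊕1⊕1⊕1⊕0 = 1
Syndrome (s16...s1) = 11111 → position 31.
Flip bit 31: corrected codeword = 0000100110111000000000101001111
Data bits at positions 3,5,6,7,9,10,11,12,13,14,15,17,18,19,20,21,22,23,24,25,26,27,28,29,30,31: 01001011100000000101001111

01001011100000000101001111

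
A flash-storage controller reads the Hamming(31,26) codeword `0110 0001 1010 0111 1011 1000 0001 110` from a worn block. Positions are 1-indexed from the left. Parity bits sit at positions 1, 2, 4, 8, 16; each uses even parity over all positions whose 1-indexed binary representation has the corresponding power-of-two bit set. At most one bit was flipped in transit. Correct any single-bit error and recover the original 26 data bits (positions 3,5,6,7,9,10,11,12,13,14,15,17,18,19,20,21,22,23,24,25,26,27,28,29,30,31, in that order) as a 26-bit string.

10101010011101110000001110

s1: b1⊕b3⊕b5⊕b7⊕b9⊕b11⊕b13⊕b15⊕b17⊕b19⊕b21⊕b23⊕b25⊕b27⊕b29⊕b31 = 0⊕1⊕0⊕0⊕1⊕1⊕0⊕1⊕1⊕1⊕1⊕0⊕0⊕0⊕1⊕0 = 0
s2: b2⊕b3⊕b6⊕b7⊕b10⊕b11⊕b14⊕b15⊕b18⊕b19⊕b22⊕b23⊕b26⊕b27⊕b30⊕b31 = 1⊕1⊕0⊕0⊕0⊕1⊕1⊕1⊕0⊕1⊕0⊕0⊕0⊕0⊕1⊕0 = 1
s4: b4⊕b5⊕b6⊕b7⊕b12⊕b13⊕b14⊕b15⊕b20⊕b21⊕b22⊕b23⊕b28⊕b29⊕b30⊕b31 = 0⊕0⊕0⊕0⊕0⊕0⊕1⊕1⊕1⊕1⊕0⊕0⊕1⊕1⊕1⊕0 = 1
s8: b8⊕b9⊕b10⊕b11⊕b12⊕b13⊕b14⊕b15⊕b24⊕b25⊕b26⊕b27⊕b28⊕b29⊕b30⊕b31 = 1⊕1⊕0⊕1⊕0⊕0⊕1⊕1⊕0⊕0⊕0⊕0⊕1⊕1⊕1⊕0 = 0
s16: b16⊕b17⊕b18⊕b19⊕b20⊕b21⊕b22⊕b23⊕b24⊕b25⊕b26⊕b27⊕b28⊕b29⊕b30⊕b31 = 1⊕1⊕0⊕1⊕1⊕1⊕0⊕0⊕0⊕0⊕0⊕0⊕1⊕1⊕1⊕0 = 0
Syndrome (s16...s1) = 00110 → position 6.
Flip bit 6: corrected codeword = 0110010110100111101110000001110
Data bits at positions 3,5,6,7,9,10,11,12,13,14,15,17,18,19,20,21,22,23,24,25,26,27,28,29,30,31: 10101010011101110000001110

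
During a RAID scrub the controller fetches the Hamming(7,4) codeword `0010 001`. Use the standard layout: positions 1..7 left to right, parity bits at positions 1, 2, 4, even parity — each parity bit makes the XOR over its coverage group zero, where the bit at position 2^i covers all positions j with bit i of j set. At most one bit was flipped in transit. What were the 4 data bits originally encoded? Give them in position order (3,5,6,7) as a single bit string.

s1: b1⊕b3⊕b5⊕b7 = 0⊕1⊕0⊕1 = 0
s2: b2⊕b3⊕b6⊕b7 = 0⊕1⊕0⊕1 = 0
s4: b4⊕b5⊕b6⊕b7 = 0⊕0⊕0⊕1 = 1
Syndrome (s4...s1) = 100 → position 4.
Flip bit 4: corrected codeword = 0011001
Data bits at positions 3,5,6,7: 1001

1001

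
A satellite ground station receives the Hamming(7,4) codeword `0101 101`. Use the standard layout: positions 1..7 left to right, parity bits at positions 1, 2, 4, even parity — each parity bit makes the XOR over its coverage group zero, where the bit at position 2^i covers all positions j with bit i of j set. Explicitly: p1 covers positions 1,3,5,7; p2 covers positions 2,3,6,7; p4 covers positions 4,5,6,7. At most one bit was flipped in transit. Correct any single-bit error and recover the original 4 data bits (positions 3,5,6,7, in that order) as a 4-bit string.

0101

s1: b1⊕b3⊕b5⊕b7 = 0⊕0⊕1⊕1 = 0
s2: b2⊕b3⊕b6⊕b7 = 1⊕0⊕0⊕1 = 0
s4: b4⊕b5⊕b6⊕b7 = 1⊕1⊕0⊕1 = 1
Syndrome (s4...s1) = 100 → position 4.
Flip bit 4: corrected codeword = 0100101
Data bits at positions 3,5,6,7: 0101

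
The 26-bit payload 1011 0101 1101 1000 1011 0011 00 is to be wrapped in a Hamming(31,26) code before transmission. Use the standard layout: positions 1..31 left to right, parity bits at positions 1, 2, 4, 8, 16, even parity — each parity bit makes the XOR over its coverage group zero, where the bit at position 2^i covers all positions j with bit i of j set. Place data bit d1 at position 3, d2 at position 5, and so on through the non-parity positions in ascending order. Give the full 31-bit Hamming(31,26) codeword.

Place data bits at non-power-of-two positions: b3=1, b5=0, b6=1, b7=1, b9=0, b10=1, b11=0, b12=1, b13=1, b14=1, b15=0, b17=1, b18=1, b19=0, b20=0, b21=0, b22=1, b23=0, b24=1, b25=1, b26=0, b27=0, b28=1, b29=1, b30=0, b31=0.
p1 = XOR of data positions {3,5,7,9,11,13,15,17,19,21,23,25,27,29,31} = 1⊕0⊕1⊕0⊕0⊕1⊕0⊕1⊕0⊕0⊕0⊕1⊕0⊕1⊕0 = 0
p2 = XOR of data positions {3,6,7,10,11,14,15,18,19,22,23,26,27,30,31} = 1⊕1⊕1⊕1⊕0⊕1⊕0⊕1⊕0⊕1⊕0⊕0⊕0⊕0⊕0 = 1
p4 = XOR of data positions {5,6,7,12,13,14,15,20,21,22,23,28,29,30,31} = 0⊕1⊕1⊕1⊕1⊕1⊕0⊕0⊕0⊕1⊕0⊕1⊕1⊕0⊕0 = 0
p8 = XOR of data positions {9,10,11,12,13,14,15,24,25,26,27,28,29,30,31} = 0⊕1⊕0⊕1⊕1⊕1⊕0⊕1⊕1⊕0⊕0⊕1⊕1⊕0⊕0 = 0
p16 = XOR of data positions {17,18,19,20,21,22,23,24,25,26,27,28,29,30,31} = 1⊕1⊕0⊕0⊕0⊕1⊕0⊕1⊕1⊕0⊕0⊕1⊕1⊕0⊕0 = 1
Codeword b1..b31 = 0110011001011101110001011001100

0110011001011101110001011001100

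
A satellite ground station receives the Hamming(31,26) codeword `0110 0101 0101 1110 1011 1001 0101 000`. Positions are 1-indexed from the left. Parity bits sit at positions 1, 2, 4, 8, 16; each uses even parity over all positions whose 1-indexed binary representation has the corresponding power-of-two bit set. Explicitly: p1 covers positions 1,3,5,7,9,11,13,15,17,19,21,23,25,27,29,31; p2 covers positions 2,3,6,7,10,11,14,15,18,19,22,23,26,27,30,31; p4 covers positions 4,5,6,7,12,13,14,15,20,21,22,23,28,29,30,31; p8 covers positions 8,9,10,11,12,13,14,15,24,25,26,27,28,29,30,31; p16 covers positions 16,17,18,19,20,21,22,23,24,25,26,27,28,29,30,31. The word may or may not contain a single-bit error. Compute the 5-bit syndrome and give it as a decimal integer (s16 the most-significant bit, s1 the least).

s1: b1⊕b3⊕b5⊕b7⊕b9⊕b11⊕b13⊕b15⊕b17⊕b19⊕b21⊕b23⊕b25⊕b27⊕b29⊕b31 = 0⊕1⊕0⊕0⊕0⊕0⊕1⊕1⊕1⊕1⊕1⊕0⊕0⊕0⊕0⊕0 = 0
s2: b2⊕b3⊕b6⊕b7⊕b10⊕b11⊕b14⊕b15⊕b18⊕b19⊕b22⊕b23⊕b26⊕b27⊕b30⊕b31 = 1⊕1⊕1⊕0⊕1⊕0⊕1⊕1⊕0⊕1⊕0⊕0⊕1⊕0⊕0⊕0 = 0
s4: b4⊕b5⊕b6⊕b7⊕b12⊕b13⊕b14⊕b15⊕b20⊕b21⊕b22⊕b23⊕b28⊕b29⊕b30⊕b31 = 0⊕0⊕1⊕0⊕1⊕1⊕1⊕1⊕1⊕1⊕0⊕0⊕1⊕0⊕0⊕0 = 0
s8: b8⊕b9⊕b10⊕b11⊕b12⊕b13⊕b14⊕b15⊕b24⊕b25⊕b26⊕b27⊕b28⊕b29⊕b30⊕b31 = 1⊕0⊕1⊕0⊕1⊕1⊕1⊕1⊕1⊕0⊕1⊕0⊕1⊕0⊕0⊕0 = 1
s16: b16⊕b17⊕b18⊕b19⊕b20⊕b21⊕b22⊕b23⊕b24⊕b25⊕b26⊕b27⊕b28⊕b29⊕b30⊕b31 = 0⊕1⊕0⊕1⊕1⊕1⊕0⊕0⊕1⊕0⊕1⊕0⊕1⊕0⊕0⊕0 = 1
Syndrome (s16...s1) = 11000 → position 24.

24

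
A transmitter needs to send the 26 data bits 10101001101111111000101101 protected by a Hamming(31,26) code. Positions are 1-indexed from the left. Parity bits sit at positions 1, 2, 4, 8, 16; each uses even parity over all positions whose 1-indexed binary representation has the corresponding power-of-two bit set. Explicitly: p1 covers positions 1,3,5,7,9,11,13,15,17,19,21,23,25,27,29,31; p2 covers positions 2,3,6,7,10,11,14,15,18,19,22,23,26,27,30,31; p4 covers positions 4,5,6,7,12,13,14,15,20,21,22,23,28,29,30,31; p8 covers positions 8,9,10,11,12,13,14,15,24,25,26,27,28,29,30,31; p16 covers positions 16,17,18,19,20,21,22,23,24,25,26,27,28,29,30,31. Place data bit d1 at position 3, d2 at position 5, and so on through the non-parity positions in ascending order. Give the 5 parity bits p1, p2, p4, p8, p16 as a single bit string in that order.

10000

Place data bits at non-power-of-two positions: b3=1, b5=0, b6=1, b7=0, b9=1, b10=0, b11=0, b12=1, b13=1, b14=0, b15=1, b17=1, b18=1, b19=1, b20=1, b21=1, b22=1, b23=0, b24=0, b25=0, b26=1, b27=0, b28=1, b29=1, b30=0, b31=1.
p1 = XOR of data positions {3,5,7,9,11,13,15,17,19,21,23,25,27,29,31} = 1⊕0⊕0⊕1⊕0⊕1⊕1⊕1⊕1⊕1⊕0⊕0⊕0⊕1⊕1 = 1
p2 = XOR of data positions {3,6,7,10,11,14,15,18,19,22,23,26,27,30,31} = 1⊕1⊕0⊕0⊕0⊕0⊕1⊕1⊕1⊕1⊕0⊕1⊕0⊕0⊕1 = 0
p4 = XOR of data positions {5,6,7,12,13,14,15,20,21,22,23,28,29,30,31} = 0⊕1⊕0⊕1⊕1⊕0⊕1⊕1⊕1⊕1⊕0⊕1⊕1⊕0⊕1 = 0
p8 = XOR of data positions {9,10,11,12,13,14,15,24,25,26,27,28,29,30,31} = 1⊕0⊕0⊕1⊕1⊕0⊕1⊕0⊕0⊕1⊕0⊕1⊕1⊕0⊕1 = 0
p16 = XOR of data positions {17,18,19,20,21,22,23,24,25,26,27,28,29,30,31} = 1⊕1⊕1⊕1⊕1⊕1⊕0⊕0⊕0⊕1⊕0⊕1⊕1⊕0⊕1 = 0
Parity bits p1,p2,p4,p8,p16 = 10000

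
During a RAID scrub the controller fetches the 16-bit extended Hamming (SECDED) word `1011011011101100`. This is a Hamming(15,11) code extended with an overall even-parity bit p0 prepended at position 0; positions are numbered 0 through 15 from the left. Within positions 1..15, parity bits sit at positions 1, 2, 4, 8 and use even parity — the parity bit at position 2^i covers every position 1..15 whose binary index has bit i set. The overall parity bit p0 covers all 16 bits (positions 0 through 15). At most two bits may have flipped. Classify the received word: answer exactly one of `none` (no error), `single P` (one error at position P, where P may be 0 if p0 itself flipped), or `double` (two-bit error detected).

double

s1: b1⊕b3⊕b5⊕b7⊕b9⊕b11⊕b13⊕b15 = 0⊕1⊕1⊕0⊕1⊕0⊕1⊕0 = 0
s2: b2⊕b3⊕b6⊕b7⊕b10⊕b11⊕b14⊕b15 = 1⊕1⊕1⊕0⊕1⊕0⊕0⊕0 = 0
s4: b4⊕b5⊕b6⊕b7⊕b12⊕b13⊕b14⊕b15 = 0⊕1⊕1⊕0⊕1⊕1⊕0⊕0 = 0
s8: b8⊕b9⊕b10⊕b11⊕b12⊕b13⊕b14⊕b15 = 1⊕1⊕1⊕0⊕1⊕1⊕0⊕0 = 1
Syndrome (s8...s1) = 1000 → position 8.
Overall parity (XOR of all 16 bits, including p0): 1⊕0⊕1⊕1⊕0⊕1⊕1⊕0⊕1⊕1⊕1⊕0⊕1⊕1⊕0⊕0 = 0
Overall=0, syndrome position=8 → double-bit error detected (uncorrectable).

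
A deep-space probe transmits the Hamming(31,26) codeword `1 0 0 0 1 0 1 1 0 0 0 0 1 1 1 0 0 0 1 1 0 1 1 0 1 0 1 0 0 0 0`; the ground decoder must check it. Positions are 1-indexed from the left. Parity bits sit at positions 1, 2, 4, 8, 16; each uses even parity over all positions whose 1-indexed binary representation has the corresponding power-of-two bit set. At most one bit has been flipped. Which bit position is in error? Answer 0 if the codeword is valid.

3

s1: b1⊕b3⊕b5⊕b7⊕b9⊕b11⊕b13⊕b15⊕b17⊕b19⊕b21⊕b23⊕b25⊕b27⊕b29⊕b31 = 1⊕0⊕1⊕1⊕0⊕0⊕1⊕1⊕0⊕1⊕0⊕1⊕1⊕1⊕0⊕0 = 1
s2: b2⊕b3⊕b6⊕b7⊕b10⊕b11⊕b14⊕b15⊕b18⊕b19⊕b22⊕b23⊕b26⊕b27⊕b30⊕b31 = 0⊕0⊕0⊕1⊕0⊕0⊕1⊕1⊕0⊕1⊕1⊕1⊕0⊕1⊕0⊕0 = 1
s4: b4⊕b5⊕b6⊕b7⊕b12⊕b13⊕b14⊕b15⊕b20⊕b21⊕b22⊕b23⊕b28⊕b29⊕b30⊕b31 = 0⊕1⊕0⊕1⊕0⊕1⊕1⊕1⊕1⊕0⊕1⊕1⊕0⊕0⊕0⊕0 = 0
s8: b8⊕b9⊕b10⊕b11⊕b12⊕b13⊕b14⊕b15⊕b24⊕b25⊕b26⊕b27⊕b28⊕b29⊕b30⊕b31 = 1⊕0⊕0⊕0⊕0⊕1⊕1⊕1⊕0⊕1⊕0⊕1⊕0⊕0⊕0⊕0 = 0
s16: b16⊕b17⊕b18⊕b19⊕b20⊕b21⊕b22⊕b23⊕b24⊕b25⊕b26⊕b27⊕b28⊕b29⊕b30⊕b31 = 0⊕0⊕0⊕1⊕1⊕0⊕1⊕1⊕0⊕1⊕0⊕1⊕0⊕0⊕0⊕0 = 0
Syndrome (s16...s1) = 00011 → position 3.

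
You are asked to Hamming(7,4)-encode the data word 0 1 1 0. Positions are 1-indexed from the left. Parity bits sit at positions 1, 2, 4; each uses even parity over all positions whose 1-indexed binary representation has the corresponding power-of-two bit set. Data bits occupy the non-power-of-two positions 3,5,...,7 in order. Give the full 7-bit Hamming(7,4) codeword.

Place data bits at non-power-of-two positions: b3=0, b5=1, b6=1, b7=0.
p1 = XOR of data positions {3,5,7} = 0⊕1⊕0 = 1
p2 = XOR of data positions {3,6,7} = 0⊕1⊕0 = 1
p4 = XOR of data positions {5,6,7} = 1⊕1⊕0 = 0
Codeword b1..b7 = 1100110

1100110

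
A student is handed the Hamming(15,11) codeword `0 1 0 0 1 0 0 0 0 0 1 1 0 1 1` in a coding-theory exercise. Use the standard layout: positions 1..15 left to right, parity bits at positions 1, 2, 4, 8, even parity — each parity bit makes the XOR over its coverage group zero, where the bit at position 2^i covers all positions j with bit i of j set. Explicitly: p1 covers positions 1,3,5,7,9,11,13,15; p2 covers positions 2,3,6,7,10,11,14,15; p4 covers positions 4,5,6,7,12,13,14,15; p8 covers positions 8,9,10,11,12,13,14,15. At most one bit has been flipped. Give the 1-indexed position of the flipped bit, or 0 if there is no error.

s1: b1⊕b3⊕b5⊕b7⊕b9⊕b11⊕b13⊕b15 = 0⊕0⊕1⊕0⊕0⊕1⊕0⊕1 = 1
s2: b2⊕b3⊕b6⊕b7⊕b10⊕b11⊕b14⊕b15 = 1⊕0⊕0⊕0⊕0⊕1⊕1⊕1 = 0
s4: b4⊕b5⊕b6⊕b7⊕b12⊕b13⊕b14⊕b15 = 0⊕1⊕0⊕0⊕1⊕0⊕1⊕1 = 0
s8: b8⊕b9⊕b10⊕b11⊕b12⊕b13⊕b14⊕b15 = 0⊕0⊕0⊕1⊕1⊕0⊕1⊕1 = 0
Syndrome (s8...s1) = 0001 → position 1.

1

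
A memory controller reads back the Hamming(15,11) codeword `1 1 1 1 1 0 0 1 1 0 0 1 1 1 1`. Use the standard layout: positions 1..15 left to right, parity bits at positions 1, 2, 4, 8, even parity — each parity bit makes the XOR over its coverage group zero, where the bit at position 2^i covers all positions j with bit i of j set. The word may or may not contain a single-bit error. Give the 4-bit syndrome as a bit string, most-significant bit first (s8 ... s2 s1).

0000

s1: b1⊕b3⊕b5⊕b7⊕b9⊕b11⊕b13⊕b15 = 1⊕1⊕1⊕0⊕1⊕0⊕1⊕1 = 0
s2: b2⊕b3⊕b6⊕b7⊕b10⊕b11⊕b14⊕b15 = 1⊕1⊕0⊕0⊕0⊕0⊕1⊕1 = 0
s4: b4⊕b5⊕b6⊕b7⊕b12⊕b13⊕b14⊕b15 = 1⊕1⊕0⊕0⊕1⊕1⊕1⊕1 = 0
s8: b8⊕b9⊕b10⊕b11⊕b12⊕b13⊕b14⊕b15 = 1⊕1⊕0⊕0⊕1⊕1⊕1⊕1 = 0
Syndrome (s8...s1) = 0000 → position 0 (no error).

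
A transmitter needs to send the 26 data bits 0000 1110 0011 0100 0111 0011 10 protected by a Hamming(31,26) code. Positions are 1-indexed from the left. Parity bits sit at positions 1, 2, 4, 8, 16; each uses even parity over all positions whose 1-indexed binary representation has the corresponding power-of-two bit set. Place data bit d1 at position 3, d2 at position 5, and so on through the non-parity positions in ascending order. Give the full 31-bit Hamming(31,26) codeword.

0001000111100010101000111001110

Place data bits at non-power-of-two positions: b3=0, b5=0, b6=0, b7=0, b9=1, b10=1, b11=1, b12=0, b13=0, b14=0, b15=1, b17=1, b18=0, b19=1, b20=0, b21=0, b22=0, b23=1, b24=1, b25=1, b26=0, b27=0, b28=1, b29=1, b30=1, b31=0.
p1 = XOR of data positions {3,5,7,9,11,13,15,17,19,21,23,25,27,29,31} = 0⊕0⊕0⊕1⊕1⊕0⊕1⊕1⊕1⊕0⊕1⊕1⊕0⊕1⊕0 = 0
p2 = XOR of data positions {3,6,7,10,11,14,15,18,19,22,23,26,27,30,31} = 0⊕0⊕0⊕1⊕1⊕0⊕1⊕0⊕1⊕0⊕1⊕0⊕0⊕1⊕0 = 0
p4 = XOR of data positions {5,6,7,12,13,14,15,20,21,22,23,28,29,30,31} = 0⊕0⊕0⊕0⊕0⊕0⊕1⊕0⊕0⊕0⊕1⊕1⊕1⊕1⊕0 = 1
p8 = XOR of data positions {9,10,11,12,13,14,15,24,25,26,27,28,29,30,31} = 1⊕1⊕1⊕0⊕0⊕0⊕1⊕1⊕1⊕0⊕0⊕1⊕1⊕1⊕0 = 1
p16 = XOR of data positions {17,18,19,20,21,22,23,24,25,26,27,28,29,30,31} = 1⊕0⊕1⊕0⊕0⊕0⊕1⊕1⊕1⊕0⊕0⊕1⊕1⊕1⊕0 = 0
Codeword b1..b31 = 0001000111100010101000111001110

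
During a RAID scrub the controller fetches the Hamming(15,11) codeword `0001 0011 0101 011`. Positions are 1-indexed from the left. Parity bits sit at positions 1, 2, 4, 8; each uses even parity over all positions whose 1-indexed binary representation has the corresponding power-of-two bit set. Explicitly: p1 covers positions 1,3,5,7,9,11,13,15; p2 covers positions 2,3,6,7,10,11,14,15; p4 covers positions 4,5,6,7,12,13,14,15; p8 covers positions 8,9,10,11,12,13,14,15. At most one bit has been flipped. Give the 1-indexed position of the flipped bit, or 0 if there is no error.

12

s1: b1⊕b3⊕b5⊕b7⊕b9⊕b11⊕b13⊕b15 = 0⊕0⊕0⊕1⊕0⊕0⊕0⊕1 = 0
s2: b2⊕b3⊕b6⊕b7⊕b10⊕b11⊕b14⊕b15 = 0⊕0⊕0⊕1⊕1⊕0⊕1⊕1 = 0
s4: b4⊕b5⊕b6⊕b7⊕b12⊕b13⊕b14⊕b15 = 1⊕0⊕0⊕1⊕1⊕0⊕1⊕1 = 1
s8: b8⊕b9⊕b10⊕b11⊕b12⊕b13⊕b14⊕b15 = 1⊕0⊕1⊕0⊕1⊕0⊕1⊕1 = 1
Syndrome (s8...s1) = 1100 → position 12.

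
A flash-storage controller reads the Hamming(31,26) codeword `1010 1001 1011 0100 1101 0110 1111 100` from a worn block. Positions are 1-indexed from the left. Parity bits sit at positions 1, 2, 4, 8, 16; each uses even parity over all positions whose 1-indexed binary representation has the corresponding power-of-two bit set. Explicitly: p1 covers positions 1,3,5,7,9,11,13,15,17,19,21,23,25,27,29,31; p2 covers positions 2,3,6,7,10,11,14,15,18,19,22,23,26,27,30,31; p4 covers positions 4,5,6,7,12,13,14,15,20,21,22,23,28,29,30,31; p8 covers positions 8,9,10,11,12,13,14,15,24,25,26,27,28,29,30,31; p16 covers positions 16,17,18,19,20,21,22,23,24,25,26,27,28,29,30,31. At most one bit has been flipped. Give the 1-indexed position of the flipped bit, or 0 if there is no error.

0

s1: b1⊕b3⊕b5⊕b7⊕b9⊕b11⊕b13⊕b15⊕b17⊕b19⊕b21⊕b23⊕b25⊕b27⊕b29⊕b31 = 1⊕1⊕1⊕0⊕1⊕1⊕0⊕0⊕1⊕0⊕0⊕1⊕1⊕1⊕1⊕0 = 0
s2: b2⊕b3⊕b6⊕b7⊕b10⊕b11⊕b14⊕b15⊕b18⊕b19⊕b22⊕b23⊕b26⊕b27⊕b30⊕b31 = 0⊕1⊕0⊕0⊕0⊕1⊕1⊕0⊕1⊕0⊕1⊕1⊕1⊕1⊕0⊕0 = 0
s4: b4⊕b5⊕b6⊕b7⊕b12⊕b13⊕b14⊕b15⊕b20⊕b21⊕b22⊕b23⊕b28⊕b29⊕b30⊕b31 = 0⊕1⊕0⊕0⊕1⊕0⊕1⊕0⊕1⊕0⊕1⊕1⊕1⊕1⊕0⊕0 = 0
s8: b8⊕b9⊕b10⊕b11⊕b12⊕b13⊕b14⊕b15⊕b24⊕b25⊕b26⊕b27⊕b28⊕b29⊕b30⊕b31 = 1⊕1⊕0⊕1⊕1⊕0⊕1⊕0⊕0⊕1⊕1⊕1⊕1⊕1⊕0⊕0 = 0
s16: b16⊕b17⊕b18⊕b19⊕b20⊕b21⊕b22⊕b23⊕b24⊕b25⊕b26⊕b27⊕b28⊕b29⊕b30⊕b31 = 0⊕1⊕1⊕0⊕1⊕0⊕1⊕1⊕0⊕1⊕1⊕1⊕1⊕1⊕0⊕0 = 0
Syndrome (s16...s1) = 00000 → position 0 (no error).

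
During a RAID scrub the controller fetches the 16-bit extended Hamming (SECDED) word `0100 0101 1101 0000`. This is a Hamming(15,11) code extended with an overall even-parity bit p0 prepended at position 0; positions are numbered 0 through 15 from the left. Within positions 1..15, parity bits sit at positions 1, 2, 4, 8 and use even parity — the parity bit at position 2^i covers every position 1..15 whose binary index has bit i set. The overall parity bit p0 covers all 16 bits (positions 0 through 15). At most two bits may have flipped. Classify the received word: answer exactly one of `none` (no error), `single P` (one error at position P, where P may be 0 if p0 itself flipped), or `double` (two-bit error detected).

double

s1: b1⊕b3⊕b5⊕b7⊕b9⊕b11⊕b13⊕b15 = 1⊕0⊕1⊕1⊕1⊕1⊕0⊕0 = 1
s2: b2⊕b3⊕b6⊕b7⊕b10⊕b11⊕b14⊕b15 = 0⊕0⊕0⊕1⊕0⊕1⊕0⊕0 = 0
s4: b4⊕b5⊕b6⊕b7⊕b12⊕b13⊕b14⊕b15 = 0⊕1⊕0⊕1⊕0⊕0⊕0⊕0 = 0
s8: b8⊕b9⊕b10⊕b11⊕b12⊕b13⊕b14⊕b15 = 1⊕1⊕0⊕1⊕0⊕0⊕0⊕0 = 1
Syndrome (s8...s1) = 1001 → position 9.
Overall parity (XOR of all 16 bits, including p0): 0⊕1⊕0⊕0⊕0⊕1⊕0⊕1⊕1⊕1⊕0⊕1⊕0⊕0⊕0⊕0 = 0
Overall=0, syndrome position=9 → double-bit error detected (uncorrectable).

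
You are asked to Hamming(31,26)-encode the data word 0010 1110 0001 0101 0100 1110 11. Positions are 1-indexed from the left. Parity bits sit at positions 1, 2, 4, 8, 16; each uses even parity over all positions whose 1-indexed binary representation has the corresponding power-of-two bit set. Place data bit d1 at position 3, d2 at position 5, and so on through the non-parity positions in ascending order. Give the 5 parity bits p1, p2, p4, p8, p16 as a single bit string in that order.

Place data bits at non-power-of-two positions: b3=0, b5=0, b6=1, b7=0, b9=1, b10=1, b11=1, b12=0, b13=0, b14=0, b15=0, b17=1, b18=0, b19=1, b20=0, b21=1, b22=0, b23=1, b24=0, b25=0, b26=1, b27=1, b28=1, b29=0, b30=1, b31=1.
p1 = XOR of data positions {3,5,7,9,11,13,15,17,19,21,23,25,27,29,31} = 0⊕0⊕0⊕1⊕1⊕0⊕0⊕1⊕1⊕1⊕1⊕0⊕1⊕0⊕1 = 0
p2 = XOR of data positions {3,6,7,10,11,14,15,18,19,22,23,26,27,30,31} = 0⊕1⊕0⊕1⊕1⊕0⊕0⊕0⊕1⊕0⊕1⊕1⊕1⊕1⊕1 = 1
p4 = XOR of data positions {5,6,7,12,13,14,15,20,21,22,23,28,29,30,31} = 0⊕1⊕0⊕0⊕0⊕0⊕0⊕0⊕1⊕0⊕1⊕1⊕0⊕1⊕1 = 0
p8 = XOR of data positions {9,10,11,12,13,14,15,24,25,26,27,28,29,30,31} = 1⊕1⊕1⊕0⊕0⊕0⊕0⊕0⊕0⊕1⊕1⊕1⊕0⊕1⊕1 = 0
p16 = XOR of data positions {17,18,19,20,21,22,23,24,25,26,27,28,29,30,31} = 1⊕0⊕1⊕0⊕1⊕0⊕1⊕0⊕0⊕1⊕1⊕1⊕0⊕1⊕1 = 1
Parity bits p1,p2,p4,p8,p16 = 01001

01001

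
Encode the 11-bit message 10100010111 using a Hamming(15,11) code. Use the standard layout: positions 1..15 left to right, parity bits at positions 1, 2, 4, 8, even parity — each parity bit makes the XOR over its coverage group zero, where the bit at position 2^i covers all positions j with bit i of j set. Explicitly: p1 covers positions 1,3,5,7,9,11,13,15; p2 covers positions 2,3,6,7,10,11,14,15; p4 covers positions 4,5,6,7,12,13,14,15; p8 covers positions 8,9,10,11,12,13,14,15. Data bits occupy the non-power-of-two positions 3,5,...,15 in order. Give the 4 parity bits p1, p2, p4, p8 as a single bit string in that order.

Place data bits at non-power-of-two positions: b3=1, b5=0, b6=1, b7=0, b9=0, b10=0, b11=1, b12=0, b13=1, b14=1, b15=1.
p1 = XOR of data positions {3,5,7,9,11,13,15} = 1⊕0⊕0⊕0⊕1⊕1⊕1 = 0
p2 = XOR of data positions {3,6,7,10,11,14,15} = 1⊕1⊕0⊕0⊕1⊕1⊕1 = 1
p4 = XOR of data positions {5,6,7,12,13,14,15} = 0⊕1⊕0⊕0⊕1⊕1⊕1 = 0
p8 = XOR of data positions {9,10,11,12,13,14,15} = 0⊕0⊕1⊕0⊕1⊕1⊕1 = 0
Parity bits p1,p2,p4,p8 = 0100

0100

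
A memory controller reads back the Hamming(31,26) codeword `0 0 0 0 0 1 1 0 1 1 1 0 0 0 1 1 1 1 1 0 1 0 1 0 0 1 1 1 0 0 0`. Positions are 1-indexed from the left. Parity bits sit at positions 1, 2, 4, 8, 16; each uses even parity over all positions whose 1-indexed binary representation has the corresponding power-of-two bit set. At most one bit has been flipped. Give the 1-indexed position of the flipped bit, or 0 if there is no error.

25

s1: b1⊕b3⊕b5⊕b7⊕b9⊕b11⊕b13⊕b15⊕b17⊕b19⊕b21⊕b23⊕b25⊕b27⊕b29⊕b31 = 0⊕0⊕0⊕1⊕1⊕1⊕0⊕1⊕1⊕1⊕1⊕1⊕0⊕1⊕0⊕0 = 1
s2: b2⊕b3⊕b6⊕b7⊕b10⊕b11⊕b14⊕b15⊕b18⊕b19⊕b22⊕b23⊕b26⊕b27⊕b30⊕b31 = 0⊕0⊕1⊕1⊕1⊕1⊕0⊕1⊕1⊕1⊕0⊕1⊕1⊕1⊕0⊕0 = 0
s4: b4⊕b5⊕b6⊕b7⊕b12⊕b13⊕b14⊕b15⊕b20⊕b21⊕b22⊕b23⊕b28⊕b29⊕b30⊕b31 = 0⊕0⊕1⊕1⊕0⊕0⊕0⊕1⊕0⊕1⊕0⊕1⊕1⊕0⊕0⊕0 = 0
s8: b8⊕b9⊕b10⊕b11⊕b12⊕b13⊕b14⊕b15⊕b24⊕b25⊕b26⊕b27⊕b28⊕b29⊕b30⊕b31 = 0⊕1⊕1⊕1⊕0⊕0⊕0⊕1⊕0⊕0⊕1⊕1⊕1⊕0⊕0⊕0 = 1
s16: b16⊕b17⊕b18⊕b19⊕b20⊕b21⊕b22⊕b23⊕b24⊕b25⊕b26⊕b27⊕b28⊕b29⊕b30⊕b31 = 1⊕1⊕1⊕1⊕0⊕1⊕0⊕1⊕0⊕0⊕1⊕1⊕1⊕0⊕0⊕0 = 1
Syndrome (s16...s1) = 11001 → position 25.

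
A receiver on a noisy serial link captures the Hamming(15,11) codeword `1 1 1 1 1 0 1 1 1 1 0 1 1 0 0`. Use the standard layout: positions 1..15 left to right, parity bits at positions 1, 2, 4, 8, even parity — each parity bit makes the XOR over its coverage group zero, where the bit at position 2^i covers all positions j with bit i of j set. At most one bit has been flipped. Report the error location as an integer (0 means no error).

s1: b1⊕b3⊕b5⊕b7⊕b9⊕b11⊕b13⊕b15 = 1⊕1⊕1⊕1⊕1⊕0⊕1⊕0 = 0
s2: b2⊕b3⊕b6⊕b7⊕b10⊕b11⊕b14⊕b15 = 1⊕1⊕0⊕1⊕1⊕0⊕0⊕0 = 0
s4: b4⊕b5⊕b6⊕b7⊕b12⊕b13⊕b14⊕b15 = 1⊕1⊕0⊕1⊕1⊕1⊕0⊕0 = 1
s8: b8⊕b9⊕b10⊕b11⊕b12⊕b13⊕b14⊕b15 = 1⊕1⊕1⊕0⊕1⊕1⊕0⊕0 = 1
Syndrome (s8...s1) = 1100 → position 12.

12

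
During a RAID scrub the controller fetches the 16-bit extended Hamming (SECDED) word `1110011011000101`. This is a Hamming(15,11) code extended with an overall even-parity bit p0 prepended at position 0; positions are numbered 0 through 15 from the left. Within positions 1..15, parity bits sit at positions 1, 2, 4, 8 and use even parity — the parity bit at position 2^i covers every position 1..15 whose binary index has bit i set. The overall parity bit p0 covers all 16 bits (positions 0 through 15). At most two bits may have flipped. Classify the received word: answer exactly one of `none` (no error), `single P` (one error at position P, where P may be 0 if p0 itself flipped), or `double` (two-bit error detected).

s1: b1⊕b3⊕b5⊕b7⊕b9⊕b11⊕b13⊕b15 = 1⊕0⊕1⊕0⊕1⊕0⊕1⊕1 = 1
s2: b2⊕b3⊕b6⊕b7⊕b10⊕b11⊕b14⊕b15 = 1⊕0⊕1⊕0⊕0⊕0⊕0⊕1 = 1
s4: b4⊕b5⊕b6⊕b7⊕b12⊕b13⊕b14⊕b15 = 0⊕1⊕1⊕0⊕0⊕1⊕0⊕1 = 0
s8: b8⊕b9⊕b10⊕b11⊕b12⊕b13⊕b14⊕b15 = 1⊕1⊕0⊕0⊕0⊕1⊕0⊕1 = 0
Syndrome (s8...s1) = 0011 → position 3.
Overall parity (XOR of all 16 bits, including p0): 1⊕1⊕1⊕0⊕0⊕1⊕1⊕0⊕1⊕1⊕0⊕0⊕0⊕1⊕0⊕1 = 1
Overall=1, syndrome position=3 → single-bit error at position 3.

single 3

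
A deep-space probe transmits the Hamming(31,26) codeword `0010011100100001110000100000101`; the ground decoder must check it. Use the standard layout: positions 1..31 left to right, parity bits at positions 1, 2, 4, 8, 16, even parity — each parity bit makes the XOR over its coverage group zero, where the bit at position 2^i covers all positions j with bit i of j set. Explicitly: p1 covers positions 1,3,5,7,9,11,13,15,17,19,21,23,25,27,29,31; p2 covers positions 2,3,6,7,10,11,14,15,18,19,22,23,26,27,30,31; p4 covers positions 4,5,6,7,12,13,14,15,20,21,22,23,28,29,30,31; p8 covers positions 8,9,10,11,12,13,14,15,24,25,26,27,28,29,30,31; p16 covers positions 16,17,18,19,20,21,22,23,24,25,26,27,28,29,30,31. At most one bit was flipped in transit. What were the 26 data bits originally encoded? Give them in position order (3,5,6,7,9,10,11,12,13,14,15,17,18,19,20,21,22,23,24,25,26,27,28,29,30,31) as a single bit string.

10100010000110000100000101

s1: b1⊕b3⊕b5⊕b7⊕b9⊕b11⊕b13⊕b15⊕b17⊕b19⊕b21⊕b23⊕b25⊕b27⊕b29⊕b31 = 0⊕1⊕0⊕1⊕0⊕1⊕0⊕0⊕1⊕0⊕0⊕1⊕0⊕0⊕1⊕1 = 1
s2: b2⊕b3⊕b6⊕b7⊕b10⊕b11⊕b14⊕b15⊕b18⊕b19⊕b22⊕b23⊕b26⊕b27⊕b30⊕b31 = 0⊕1⊕1⊕1⊕0⊕1⊕0⊕0⊕1⊕0⊕0⊕1⊕0⊕0⊕0⊕1 = 1
s4: b4⊕b5⊕b6⊕b7⊕b12⊕b13⊕b14⊕b15⊕b20⊕b21⊕b22⊕b23⊕b28⊕b29⊕b30⊕b31 = 0⊕0⊕1⊕1⊕0⊕0⊕0⊕0⊕0⊕0⊕0⊕1⊕0⊕1⊕0⊕1 = 1
s8: b8⊕b9⊕b10⊕b11⊕b12⊕b13⊕b14⊕b15⊕b24⊕b25⊕b26⊕b27⊕b28⊕b29⊕b30⊕b31 = 1⊕0⊕0⊕1⊕0⊕0⊕0⊕0⊕0⊕0⊕0⊕0⊕0⊕1⊕0⊕1 = 0
s16: b16⊕b17⊕b18⊕b19⊕b20⊕b21⊕b22⊕b23⊕b24⊕b25⊕b26⊕b27⊕b28⊕b29⊕b30⊕b31 = 1⊕1⊕1⊕0⊕0⊕0⊕0⊕1⊕0⊕0⊕0⊕0⊕0⊕1⊕0⊕1 = 0
Syndrome (s16...s1) = 00111 → position 7.
Flip bit 7: corrected codeword = 0010010100100001110000100000101
Data bits at positions 3,5,6,7,9,10,11,12,13,14,15,17,18,19,20,21,22,23,24,25,26,27,28,29,30,31: 10100010000110000100000101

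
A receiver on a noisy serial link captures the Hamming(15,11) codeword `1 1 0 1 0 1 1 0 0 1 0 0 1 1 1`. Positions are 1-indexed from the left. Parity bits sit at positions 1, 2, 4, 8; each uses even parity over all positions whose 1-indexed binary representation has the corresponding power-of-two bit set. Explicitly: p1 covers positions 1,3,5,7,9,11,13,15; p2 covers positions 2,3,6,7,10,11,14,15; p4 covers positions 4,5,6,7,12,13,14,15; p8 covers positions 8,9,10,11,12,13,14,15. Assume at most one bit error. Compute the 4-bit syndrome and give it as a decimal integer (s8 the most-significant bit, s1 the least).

0

s1: b1⊕b3⊕b5⊕b7⊕b9⊕b11⊕b13⊕b15 = 1⊕0⊕0⊕1⊕0⊕0⊕1⊕1 = 0
s2: b2⊕b3⊕b6⊕b7⊕b10⊕b11⊕b14⊕b15 = 1⊕0⊕1⊕1⊕1⊕0⊕1⊕1 = 0
s4: b4⊕b5⊕b6⊕b7⊕b12⊕b13⊕b14⊕b15 = 1⊕0⊕1⊕1⊕0⊕1⊕1⊕1 = 0
s8: b8⊕b9⊕b10⊕b11⊕b12⊕b13⊕b14⊕b15 = 0⊕0⊕1⊕0⊕0⊕1⊕1⊕1 = 0
Syndrome (s8...s1) = 0000 → position 0 (no error).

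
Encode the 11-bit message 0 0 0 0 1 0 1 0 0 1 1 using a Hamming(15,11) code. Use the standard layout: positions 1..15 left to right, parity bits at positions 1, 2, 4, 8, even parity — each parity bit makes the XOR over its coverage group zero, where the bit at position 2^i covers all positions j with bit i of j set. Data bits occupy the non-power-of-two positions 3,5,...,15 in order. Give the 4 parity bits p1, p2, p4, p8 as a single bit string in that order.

Place data bits at non-power-of-two positions: b3=0, b5=0, b6=0, b7=0, b9=1, b10=0, b11=1, b12=0, b13=0, b14=1, b15=1.
p1 = XOR of data positions {3,5,7,9,11,13,15} = 0⊕0⊕0⊕1⊕1⊕0⊕1 = 1
p2 = XOR of data positions {3,6,7,10,11,14,15} = 0⊕0⊕0⊕0⊕1⊕1⊕1 = 1
p4 = XOR of data positions {5,6,7,12,13,14,15} = 0⊕0⊕0⊕0⊕0⊕1⊕1 = 0
p8 = XOR of data positions {9,10,11,12,13,14,15} = 1⊕0⊕1⊕0⊕0⊕1⊕1 = 0
Parity bits p1,p2,p4,p8 = 1100

1100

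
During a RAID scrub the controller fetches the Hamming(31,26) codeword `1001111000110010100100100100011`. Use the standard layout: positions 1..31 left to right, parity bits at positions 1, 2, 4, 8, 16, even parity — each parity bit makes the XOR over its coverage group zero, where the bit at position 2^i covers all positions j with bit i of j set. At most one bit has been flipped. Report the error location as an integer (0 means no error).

s1: b1⊕b3⊕b5⊕b7⊕b9⊕b11⊕b13⊕b15⊕b17⊕b19⊕b21⊕b23⊕b25⊕b27⊕b29⊕b31 = 1⊕0⊕1⊕1⊕0⊕1⊕0⊕1⊕1⊕0⊕0⊕1⊕0⊕0⊕0⊕1 = 0
s2: b2⊕b3⊕b6⊕b7⊕b10⊕b11⊕b14⊕b15⊕b18⊕b19⊕b22⊕b23⊕b26⊕b27⊕b30⊕b31 = 0⊕0⊕1⊕1⊕0⊕1⊕0⊕1⊕0⊕0⊕0⊕1⊕1⊕0⊕1⊕1 = 0
s4: b4⊕b5⊕b6⊕b7⊕b12⊕b13⊕b14⊕b15⊕b20⊕b21⊕b22⊕b23⊕b28⊕b29⊕b30⊕b31 = 1⊕1⊕1⊕1⊕1⊕0⊕0⊕1⊕1⊕0⊕0⊕1⊕0⊕0⊕1⊕1 = 0
s8: b8⊕b9⊕b10⊕b11⊕b12⊕b13⊕b14⊕b15⊕b24⊕b25⊕b26⊕b27⊕b28⊕b29⊕b30⊕b31 = 0⊕0⊕0⊕1⊕1⊕0⊕0⊕1⊕0⊕0⊕1⊕0⊕0⊕0⊕1⊕1 = 0
s16: b16⊕b17⊕b18⊕b19⊕b20⊕b21⊕b22⊕b23⊕b24⊕b25⊕b26⊕b27⊕b28⊕b29⊕b30⊕b31 = 0⊕1⊕0⊕0⊕1⊕0⊕0⊕1⊕0⊕0⊕1⊕0⊕0⊕0⊕1⊕1 = 0
Syndrome (s16...s1) = 00000 → position 0 (no error).

0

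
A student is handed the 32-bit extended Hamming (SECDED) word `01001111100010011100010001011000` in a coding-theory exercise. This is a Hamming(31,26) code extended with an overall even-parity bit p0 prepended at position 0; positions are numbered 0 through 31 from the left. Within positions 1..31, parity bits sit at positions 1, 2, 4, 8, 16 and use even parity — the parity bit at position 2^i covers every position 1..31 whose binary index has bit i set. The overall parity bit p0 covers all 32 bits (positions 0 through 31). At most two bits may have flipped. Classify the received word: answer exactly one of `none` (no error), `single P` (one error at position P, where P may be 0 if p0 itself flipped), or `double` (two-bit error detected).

s1: b1⊕b3⊕b5⊕b7⊕b9⊕b11⊕b13⊕b15⊕b17⊕b19⊕b21⊕b23⊕b25⊕b27⊕b29⊕b31 = 1⊕0⊕1⊕1⊕0⊕0⊕0⊕1⊕1⊕0⊕1⊕0⊕1⊕1⊕0⊕0 = 0
s2: b2⊕b3⊕b6⊕b7⊕b10⊕b11⊕b14⊕b15⊕b18⊕b19⊕b22⊕b23⊕b26⊕b27⊕b30⊕b31 = 0⊕0⊕1⊕1⊕0⊕0⊕0⊕1⊕0⊕0⊕0⊕0⊕0⊕1⊕0⊕0 = 0
s4: b4⊕b5⊕b6⊕b7⊕b12⊕b13⊕b14⊕b15⊕b20⊕b21⊕b22⊕b23⊕b28⊕b29⊕b30⊕b31 = 1⊕1⊕1⊕1⊕1⊕0⊕0⊕1⊕0⊕1⊕0⊕0⊕1⊕0⊕0⊕0 = 0
s8: b8⊕b9⊕b10⊕b11⊕b12⊕b13⊕b14⊕b15⊕b24⊕b25⊕b26⊕b27⊕b28⊕b29⊕b30⊕b31 = 1⊕0⊕0⊕0⊕1⊕0⊕0⊕1⊕0⊕1⊕0⊕1⊕1⊕0⊕0⊕0 = 0
s16: b16⊕b17⊕b18⊕b19⊕b20⊕b21⊕b22⊕b23⊕b24⊕b25⊕b26⊕b27⊕b28⊕b29⊕b30⊕b31 = 1⊕1⊕0⊕0⊕0⊕1⊕0⊕0⊕0⊕1⊕0⊕1⊕1⊕0⊕0⊕0 = 0
Syndrome (s16...s1) = 00000 → position 0 (no error).
Overall parity (XOR of all 32 bits, including p0): 0⊕1⊕0⊕0⊕1⊕1⊕1⊕1⊕1⊕0⊕0⊕0⊕1⊕0⊕0⊕1⊕1⊕1⊕0⊕0⊕0⊕1⊕0⊕0⊕0⊕1⊕0⊕1⊕1⊕0⊕0⊕0 = 0
Overall=0, syndrome position=0 → no error.

none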